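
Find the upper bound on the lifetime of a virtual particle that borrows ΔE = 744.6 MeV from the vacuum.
4.420 × 10^-25 s

Using the energy-time uncertainty principle:
ΔEΔt ≥ ℏ/2

For a virtual particle borrowing energy ΔE, the maximum lifetime is:
Δt_max = ℏ/(2ΔE)

Converting energy:
ΔE = 744.6 MeV = 1.193e-10 J

Δt_max = (1.055e-34 J·s) / (2 × 1.193e-10 J)
Δt_max = 4.420e-25 s = 4.420 × 10^-25 s

Virtual particles with higher borrowed energy exist for shorter times.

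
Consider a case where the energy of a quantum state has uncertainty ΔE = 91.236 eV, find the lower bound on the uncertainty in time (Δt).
3.607 as

Using the energy-time uncertainty principle:
ΔEΔt ≥ ℏ/2

The minimum uncertainty in time is:
Δt_min = ℏ/(2ΔE)
Δt_min = (1.055e-34 J·s) / (2 × 1.462e-17 J)
Δt_min = 3.607e-18 s = 3.607 as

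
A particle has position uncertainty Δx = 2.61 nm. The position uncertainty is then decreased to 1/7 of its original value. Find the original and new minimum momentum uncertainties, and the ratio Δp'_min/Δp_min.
Original Δp_min = 2.020 × 10^-26 kg·m/s; new Δp'_min = 1.414 × 10^-25 kg·m/s; ratio Δp'_min/Δp_min = 7.

From the uncertainty principle ΔxΔp ≥ ℏ/2, the minimum momentum uncertainty is Δp_min = ℏ/(2Δx).

Original (Δx = 2.61 nm = 2.610e-09 m):
Δp_min = (1.055e-34 J·s)/(2 × 2.610e-09 m) = 2.020e-26 kg·m/s

When Δx → (1/7)Δx:
Δp'_min = ℏ/(2 × (1/7)Δx) = 7 × ℏ/(2Δx) = 7 × Δp_min
Δp'_min = 7 × 2.020e-26 kg·m/s = 1.414e-25 kg·m/s

Since Δp_min ∝ 1/Δx, when Δx is decreased to 1/7 of its original value, Δp_min increases to 7 times its original value.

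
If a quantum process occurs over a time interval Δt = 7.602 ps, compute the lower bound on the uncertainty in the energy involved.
43.292 μeV

Using the energy-time uncertainty principle:
ΔEΔt ≥ ℏ/2

The minimum uncertainty in energy is:
ΔE_min = ℏ/(2Δt)
ΔE_min = (1.055e-34 J·s) / (2 × 7.602e-12 s)
ΔE_min = 6.936e-24 J = 43.292 μeV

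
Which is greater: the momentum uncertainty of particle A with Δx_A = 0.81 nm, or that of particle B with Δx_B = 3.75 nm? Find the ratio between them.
Particle A has the larger minimum momentum uncertainty, by a factor of 4.63.

For each particle, the minimum momentum uncertainty is Δp_min = ℏ/(2Δx):

Particle A: Δp_A = ℏ/(2×8.100e-10 m) = 6.510e-26 kg·m/s
Particle B: Δp_B = ℏ/(2×3.750e-09 m) = 1.406e-26 kg·m/s

Ratio: Δp_A/Δp_B = 4.63

Since Δp_min ∝ 1/Δx, the particle with smaller position uncertainty (A) has larger momentum uncertainty.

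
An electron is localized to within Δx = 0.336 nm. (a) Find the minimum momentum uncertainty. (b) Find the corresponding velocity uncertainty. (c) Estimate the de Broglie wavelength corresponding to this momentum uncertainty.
(a) Δp_min = 1.569 × 10^-25 kg·m/s
(b) Δv_min = 172.273 km/s
(c) λ_dB = 4.222 nm

Step-by-step:

(a) From the uncertainty principle:
Δp_min = ℏ/(2Δx) = (1.055e-34 J·s)/(2 × 3.360e-10 m) = 1.569e-25 kg·m/s

(b) The velocity uncertainty:
Δv = Δp/m = (1.569e-25 kg·m/s)/(9.109e-31 kg) = 1.723e+05 m/s = 172.273 km/s

(c) The de Broglie wavelength for this momentum:
λ = h/p = (6.626e-34 J·s)/(1.569e-25 kg·m/s) = 4.222e-09 m = 4.222 nm

Note: The de Broglie wavelength is comparable to the localization size, as expected from wave-particle duality.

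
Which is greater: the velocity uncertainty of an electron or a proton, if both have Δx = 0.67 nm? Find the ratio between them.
The electron has the larger minimum velocity uncertainty, by a ratio of 1836.2.

For both particles, Δp_min = ℏ/(2Δx) = 7.870e-26 kg·m/s (same for both).

The velocity uncertainty is Δv = Δp/m:
- electron: Δv = 7.870e-26 / 9.109e-31 = 8.639e+04 m/s = 86.394 km/s
- proton: Δv = 7.870e-26 / 1.673e-27 = 4.705e+01 m/s = 47.052 m/s

Ratio: 8.639e+04 / 4.705e+01 = 1836.2

The lighter particle has larger velocity uncertainty because Δv ∝ 1/m.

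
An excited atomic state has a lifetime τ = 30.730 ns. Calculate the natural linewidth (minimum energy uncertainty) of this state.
10.710 neV

Using the energy-time uncertainty principle:
ΔEΔt ≥ ℏ/2

The lifetime τ represents the time uncertainty Δt.
The natural linewidth (minimum energy uncertainty) is:

ΔE = ℏ/(2τ)
ΔE = (1.055e-34 J·s) / (2 × 3.073e-08 s)
ΔE = 1.716e-27 J = 10.710 neV

This natural linewidth limits the precision of spectroscopic measurements.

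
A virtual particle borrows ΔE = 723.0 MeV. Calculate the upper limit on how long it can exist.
4.552 × 10^-25 s

Using the energy-time uncertainty principle:
ΔEΔt ≥ ℏ/2

For a virtual particle borrowing energy ΔE, the maximum lifetime is:
Δt_max = ℏ/(2ΔE)

Converting energy:
ΔE = 723.0 MeV = 1.158e-10 J

Δt_max = (1.055e-34 J·s) / (2 × 1.158e-10 J)
Δt_max = 4.552e-25 s = 4.552 × 10^-25 s

Virtual particles with higher borrowed energy exist for shorter times.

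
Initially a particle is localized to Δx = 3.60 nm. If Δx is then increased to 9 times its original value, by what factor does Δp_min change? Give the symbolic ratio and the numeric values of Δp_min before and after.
Original Δp_min = 1.465 × 10^-26 kg·m/s; new Δp'_min = 1.627 × 10^-27 kg·m/s; ratio Δp'_min/Δp_min = 1/9.

From the uncertainty principle ΔxΔp ≥ ℏ/2, the minimum momentum uncertainty is Δp_min = ℏ/(2Δx).

Original (Δx = 3.60 nm = 3.600e-09 m):
Δp_min = (1.055e-34 J·s)/(2 × 3.600e-09 m) = 1.465e-26 kg·m/s

When Δx → 9Δx:
Δp'_min = ℏ/(2 × 9Δx) = (1/9) × ℏ/(2Δx) = (1/9) × Δp_min
Δp'_min = 1/9 × 1.465e-26 kg·m/s = 1.627e-27 kg·m/s

Since Δp_min ∝ 1/Δx, when Δx is increased to 9 times its original value, Δp_min decreases to 1/9 of its original value.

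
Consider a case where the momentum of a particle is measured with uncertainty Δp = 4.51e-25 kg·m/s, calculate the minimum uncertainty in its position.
116.915 pm

Using the Heisenberg uncertainty principle:
ΔxΔp ≥ ℏ/2

The minimum uncertainty in position is:
Δx_min = ℏ/(2Δp)
Δx_min = (1.055e-34 J·s) / (2 × 4.510e-25 kg·m/s)
Δx_min = 1.169e-10 m = 116.915 pm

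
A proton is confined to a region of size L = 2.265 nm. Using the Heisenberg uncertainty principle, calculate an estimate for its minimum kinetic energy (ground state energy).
1.011 μeV

Using the uncertainty principle to estimate ground state energy:

1. The position uncertainty is approximately the confinement size:
   Δx ≈ L = 2.265e-09 m

2. From ΔxΔp ≥ ℏ/2, the minimum momentum uncertainty is:
   Δp ≈ ℏ/(2L) = 2.328e-26 kg·m/s

3. The kinetic energy is approximately:
   KE ≈ (Δp)²/(2m) = (2.328e-26)²/(2 × 1.673e-27 kg)
   KE ≈ 1.620e-25 J = 1.011 μeV

This is an order-of-magnitude estimate of the ground state energy.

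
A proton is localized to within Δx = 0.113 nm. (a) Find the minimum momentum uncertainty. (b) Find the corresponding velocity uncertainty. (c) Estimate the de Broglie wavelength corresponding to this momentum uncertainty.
(a) Δp_min = 4.666 × 10^-25 kg·m/s
(b) Δv_min = 278.978 m/s
(c) λ_dB = 1.420 nm

Step-by-step:

(a) From the uncertainty principle:
Δp_min = ℏ/(2Δx) = (1.055e-34 J·s)/(2 × 1.130e-10 m) = 4.666e-25 kg·m/s

(b) The velocity uncertainty:
Δv = Δp/m = (4.666e-25 kg·m/s)/(1.673e-27 kg) = 2.790e+02 m/s = 278.978 m/s

(c) The de Broglie wavelength for this momentum:
λ = h/p = (6.626e-34 J·s)/(4.666e-25 kg·m/s) = 1.420e-09 m = 1.420 nm

Note: The de Broglie wavelength is comparable to the localization size, as expected from wave-particle duality.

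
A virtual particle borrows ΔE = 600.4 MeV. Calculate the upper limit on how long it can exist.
5.481 × 10^-25 s

Using the energy-time uncertainty principle:
ΔEΔt ≥ ℏ/2

For a virtual particle borrowing energy ΔE, the maximum lifetime is:
Δt_max = ℏ/(2ΔE)

Converting energy:
ΔE = 600.4 MeV = 9.619e-11 J

Δt_max = (1.055e-34 J·s) / (2 × 9.619e-11 J)
Δt_max = 5.481e-25 s = 5.481 × 10^-25 s

Virtual particles with higher borrowed energy exist for shorter times.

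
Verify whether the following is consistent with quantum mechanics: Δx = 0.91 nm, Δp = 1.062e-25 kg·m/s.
Yes, it satisfies the uncertainty principle.

Calculate the product ΔxΔp:
ΔxΔp = (9.100e-10 m) × (1.062e-25 kg·m/s)
ΔxΔp = 9.664e-35 J·s

Compare to the minimum allowed value ℏ/2:
ℏ/2 = 5.273e-35 J·s

Since ΔxΔp = 9.664e-35 J·s ≥ 5.273e-35 J·s = ℏ/2,
the measurement satisfies the uncertainty principle.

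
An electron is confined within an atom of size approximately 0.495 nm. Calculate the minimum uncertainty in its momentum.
1.065 × 10^-25 kg·m/s

Using the Heisenberg uncertainty principle:
ΔxΔp ≥ ℏ/2

With Δx ≈ L = 4.950e-10 m (the confinement size):
Δp_min = ℏ/(2Δx)
Δp_min = (1.055e-34 J·s) / (2 × 4.950e-10 m)
Δp_min = 1.065e-25 kg·m/s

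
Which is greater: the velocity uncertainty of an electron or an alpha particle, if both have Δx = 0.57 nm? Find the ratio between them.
The electron has the larger minimum velocity uncertainty, by a ratio of 7294.3.

For both particles, Δp_min = ℏ/(2Δx) = 9.251e-26 kg·m/s (same for both).

The velocity uncertainty is Δv = Δp/m:
- electron: Δv = 9.251e-26 / 9.109e-31 = 1.016e+05 m/s = 101.551 km/s
- alpha particle: Δv = 9.251e-26 / 6.645e-27 = 1.392e+01 m/s = 13.922 m/s

Ratio: 1.016e+05 / 1.392e+01 = 7294.3

The lighter particle has larger velocity uncertainty because Δv ∝ 1/m.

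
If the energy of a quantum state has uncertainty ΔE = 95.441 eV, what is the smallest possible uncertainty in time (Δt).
3.448 as

Using the energy-time uncertainty principle:
ΔEΔt ≥ ℏ/2

The minimum uncertainty in time is:
Δt_min = ℏ/(2ΔE)
Δt_min = (1.055e-34 J·s) / (2 × 1.529e-17 J)
Δt_min = 3.448e-18 s = 3.448 as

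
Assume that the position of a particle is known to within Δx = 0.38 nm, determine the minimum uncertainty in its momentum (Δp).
1.388 × 10^-25 kg·m/s

Using the Heisenberg uncertainty principle:
ΔxΔp ≥ ℏ/2

The minimum uncertainty in momentum is:
Δp_min = ℏ/(2Δx)
Δp_min = (1.055e-34 J·s) / (2 × 3.800e-10 m)
Δp_min = 1.388e-25 kg·m/s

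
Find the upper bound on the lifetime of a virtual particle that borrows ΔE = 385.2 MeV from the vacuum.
8.544 × 10^-25 s

Using the energy-time uncertainty principle:
ΔEΔt ≥ ℏ/2

For a virtual particle borrowing energy ΔE, the maximum lifetime is:
Δt_max = ℏ/(2ΔE)

Converting energy:
ΔE = 385.2 MeV = 6.172e-11 J

Δt_max = (1.055e-34 J·s) / (2 × 6.172e-11 J)
Δt_max = 8.544e-25 s = 8.544 × 10^-25 s

Virtual particles with higher borrowed energy exist for shorter times.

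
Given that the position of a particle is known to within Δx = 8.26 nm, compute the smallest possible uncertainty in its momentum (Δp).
6.384 × 10^-27 kg·m/s

Using the Heisenberg uncertainty principle:
ΔxΔp ≥ ℏ/2

The minimum uncertainty in momentum is:
Δp_min = ℏ/(2Δx)
Δp_min = (1.055e-34 J·s) / (2 × 8.260e-09 m)
Δp_min = 6.384e-27 kg·m/s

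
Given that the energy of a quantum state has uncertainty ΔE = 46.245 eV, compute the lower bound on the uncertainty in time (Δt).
7.117 as

Using the energy-time uncertainty principle:
ΔEΔt ≥ ℏ/2

The minimum uncertainty in time is:
Δt_min = ℏ/(2ΔE)
Δt_min = (1.055e-34 J·s) / (2 × 7.409e-18 J)
Δt_min = 7.117e-18 s = 7.117 as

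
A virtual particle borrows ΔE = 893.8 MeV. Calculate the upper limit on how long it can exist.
3.682 × 10^-25 s

Using the energy-time uncertainty principle:
ΔEΔt ≥ ℏ/2

For a virtual particle borrowing energy ΔE, the maximum lifetime is:
Δt_max = ℏ/(2ΔE)

Converting energy:
ΔE = 893.8 MeV = 1.432e-10 J

Δt_max = (1.055e-34 J·s) / (2 × 1.432e-10 J)
Δt_max = 3.682e-25 s = 3.682 × 10^-25 s

Virtual particles with higher borrowed energy exist for shorter times.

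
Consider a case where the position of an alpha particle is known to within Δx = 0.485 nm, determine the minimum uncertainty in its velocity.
16.362 m/s

Using the Heisenberg uncertainty principle and Δp = mΔv:
ΔxΔp ≥ ℏ/2
Δx(mΔv) ≥ ℏ/2

The minimum uncertainty in velocity is:
Δv_min = ℏ/(2mΔx)
Δv_min = (1.055e-34 J·s) / (2 × 6.645e-27 kg × 4.850e-10 m)
Δv_min = 1.636e+01 m/s = 16.362 m/s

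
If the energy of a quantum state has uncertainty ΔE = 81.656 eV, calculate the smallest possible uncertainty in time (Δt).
4.030 as

Using the energy-time uncertainty principle:
ΔEΔt ≥ ℏ/2

The minimum uncertainty in time is:
Δt_min = ℏ/(2ΔE)
Δt_min = (1.055e-34 J·s) / (2 × 1.308e-17 J)
Δt_min = 4.030e-18 s = 4.030 as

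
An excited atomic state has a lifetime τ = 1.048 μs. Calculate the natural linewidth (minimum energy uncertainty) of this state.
314.032 peV

Using the energy-time uncertainty principle:
ΔEΔt ≥ ℏ/2

The lifetime τ represents the time uncertainty Δt.
The natural linewidth (minimum energy uncertainty) is:

ΔE = ℏ/(2τ)
ΔE = (1.055e-34 J·s) / (2 × 1.048e-06 s)
ΔE = 5.031e-29 J = 314.032 peV

This natural linewidth limits the precision of spectroscopic measurements.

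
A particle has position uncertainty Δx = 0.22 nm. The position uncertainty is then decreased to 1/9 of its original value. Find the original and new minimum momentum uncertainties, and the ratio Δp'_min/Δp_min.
Original Δp_min = 2.397 × 10^-25 kg·m/s; new Δp'_min = 2.157 × 10^-24 kg·m/s; ratio Δp'_min/Δp_min = 9.

From the uncertainty principle ΔxΔp ≥ ℏ/2, the minimum momentum uncertainty is Δp_min = ℏ/(2Δx).

Original (Δx = 0.22 nm = 2.200e-10 m):
Δp_min = (1.055e-34 J·s)/(2 × 2.200e-10 m) = 2.397e-25 kg·m/s

When Δx → (1/9)Δx:
Δp'_min = ℏ/(2 × (1/9)Δx) = 9 × ℏ/(2Δx) = 9 × Δp_min
Δp'_min = 9 × 2.397e-25 kg·m/s = 2.157e-24 kg·m/s

Since Δp_min ∝ 1/Δx, when Δx is decreased to 1/9 of its original value, Δp_min increases to 9 times its original value.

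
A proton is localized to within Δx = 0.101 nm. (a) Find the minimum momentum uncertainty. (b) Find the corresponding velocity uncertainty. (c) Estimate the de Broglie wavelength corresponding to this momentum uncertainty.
(a) Δp_min = 5.221 × 10^-25 kg·m/s
(b) Δv_min = 312.124 m/s
(c) λ_dB = 1.269 nm

Step-by-step:

(a) From the uncertainty principle:
Δp_min = ℏ/(2Δx) = (1.055e-34 J·s)/(2 × 1.010e-10 m) = 5.221e-25 kg·m/s

(b) The velocity uncertainty:
Δv = Δp/m = (5.221e-25 kg·m/s)/(1.673e-27 kg) = 3.121e+02 m/s = 312.124 m/s

(c) The de Broglie wavelength for this momentum:
λ = h/p = (6.626e-34 J·s)/(5.221e-25 kg·m/s) = 1.269e-09 m = 1.269 nm

Note: The de Broglie wavelength is comparable to the localization size, as expected from wave-particle duality.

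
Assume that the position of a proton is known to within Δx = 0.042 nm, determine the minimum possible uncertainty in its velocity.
750.584 m/s

Using the Heisenberg uncertainty principle and Δp = mΔv:
ΔxΔp ≥ ℏ/2
Δx(mΔv) ≥ ℏ/2

The minimum uncertainty in velocity is:
Δv_min = ℏ/(2mΔx)
Δv_min = (1.055e-34 J·s) / (2 × 1.673e-27 kg × 4.200e-11 m)
Δv_min = 7.506e+02 m/s = 750.584 m/s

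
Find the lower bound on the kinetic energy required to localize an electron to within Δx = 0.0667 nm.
2.141 eV

Localizing a particle requires giving it sufficient momentum uncertainty:

1. From uncertainty principle: Δp ≥ ℏ/(2Δx)
   Δp_min = (1.055e-34 J·s) / (2 × 6.670e-11 m)
   Δp_min = 7.905e-25 kg·m/s

2. This momentum uncertainty corresponds to kinetic energy:
   KE ≈ (Δp)²/(2m) = (7.905e-25)²/(2 × 9.109e-31 kg)
   KE = 3.430e-19 J = 2.141 eV

Tighter localization requires more energy.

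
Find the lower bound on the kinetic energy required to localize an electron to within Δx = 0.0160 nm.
37.207 eV

Localizing a particle requires giving it sufficient momentum uncertainty:

1. From uncertainty principle: Δp ≥ ℏ/(2Δx)
   Δp_min = (1.055e-34 J·s) / (2 × 1.600e-11 m)
   Δp_min = 3.296e-24 kg·m/s

2. This momentum uncertainty corresponds to kinetic energy:
   KE ≈ (Δp)²/(2m) = (3.296e-24)²/(2 × 9.109e-31 kg)
   KE = 5.961e-18 J = 37.207 eV

Tighter localization requires more energy.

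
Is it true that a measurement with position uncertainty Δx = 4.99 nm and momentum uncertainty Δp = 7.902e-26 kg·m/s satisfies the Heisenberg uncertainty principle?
Yes, it satisfies the uncertainty principle.

Calculate the product ΔxΔp:
ΔxΔp = (4.990e-09 m) × (7.902e-26 kg·m/s)
ΔxΔp = 3.943e-34 J·s

Compare to the minimum allowed value ℏ/2:
ℏ/2 = 5.273e-35 J·s

Since ΔxΔp = 3.943e-34 J·s ≥ 5.273e-35 J·s = ℏ/2,
the measurement satisfies the uncertainty principle.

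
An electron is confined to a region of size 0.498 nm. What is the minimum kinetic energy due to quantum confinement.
38.406 meV

Using the uncertainty principle:

1. Position uncertainty: Δx ≈ 4.980e-10 m
2. Minimum momentum uncertainty: Δp = ℏ/(2Δx) = 1.059e-25 kg·m/s
3. Minimum kinetic energy:
   KE = (Δp)²/(2m) = (1.059e-25)²/(2 × 9.109e-31 kg)
   KE = 6.153e-21 J = 38.406 meV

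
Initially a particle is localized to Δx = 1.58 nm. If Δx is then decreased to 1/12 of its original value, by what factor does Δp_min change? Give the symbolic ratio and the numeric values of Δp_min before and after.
Original Δp_min = 3.337 × 10^-26 kg·m/s; new Δp'_min = 4.005 × 10^-25 kg·m/s; ratio Δp'_min/Δp_min = 12.

From the uncertainty principle ΔxΔp ≥ ℏ/2, the minimum momentum uncertainty is Δp_min = ℏ/(2Δx).

Original (Δx = 1.58 nm = 1.580e-09 m):
Δp_min = (1.055e-34 J·s)/(2 × 1.580e-09 m) = 3.337e-26 kg·m/s

When Δx → (1/12)Δx:
Δp'_min = ℏ/(2 × (1/12)Δx) = 12 × ℏ/(2Δx) = 12 × Δp_min
Δp'_min = 12 × 3.337e-26 kg·m/s = 4.005e-25 kg·m/s

Since Δp_min ∝ 1/Δx, when Δx is decreased to 1/12 of its original value, Δp_min increases to 12 times its original value.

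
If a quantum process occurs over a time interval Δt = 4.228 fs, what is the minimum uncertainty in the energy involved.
77.840 meV

Using the energy-time uncertainty principle:
ΔEΔt ≥ ℏ/2

The minimum uncertainty in energy is:
ΔE_min = ℏ/(2Δt)
ΔE_min = (1.055e-34 J·s) / (2 × 4.228e-15 s)
ΔE_min = 1.247e-20 J = 77.840 meV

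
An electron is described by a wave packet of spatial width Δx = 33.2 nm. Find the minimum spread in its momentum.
1.588 × 10^-27 kg·m/s

For a wave packet, the spatial width Δx and momentum spread Δp are related by the uncertainty principle:
ΔxΔp ≥ ℏ/2

The minimum momentum spread is:
Δp_min = ℏ/(2Δx)
Δp_min = (1.055e-34 J·s) / (2 × 3.320e-08 m)
Δp_min = 1.588e-27 kg·m/s

A wave packet cannot have both a well-defined position and well-defined momentum.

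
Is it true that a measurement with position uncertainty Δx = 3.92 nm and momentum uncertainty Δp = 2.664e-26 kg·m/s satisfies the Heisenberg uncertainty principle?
Yes, it satisfies the uncertainty principle.

Calculate the product ΔxΔp:
ΔxΔp = (3.920e-09 m) × (2.664e-26 kg·m/s)
ΔxΔp = 1.044e-34 J·s

Compare to the minimum allowed value ℏ/2:
ℏ/2 = 5.273e-35 J·s

Since ΔxΔp = 1.044e-34 J·s ≥ 5.273e-35 J·s = ℏ/2,
the measurement satisfies the uncertainty principle.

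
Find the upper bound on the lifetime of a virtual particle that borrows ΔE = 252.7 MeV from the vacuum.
1.302 ys

Using the energy-time uncertainty principle:
ΔEΔt ≥ ℏ/2

For a virtual particle borrowing energy ΔE, the maximum lifetime is:
Δt_max = ℏ/(2ΔE)

Converting energy:
ΔE = 252.7 MeV = 4.049e-11 J

Δt_max = (1.055e-34 J·s) / (2 × 4.049e-11 J)
Δt_max = 1.302e-24 s = 1.302 ys

Virtual particles with higher borrowed energy exist for shorter times.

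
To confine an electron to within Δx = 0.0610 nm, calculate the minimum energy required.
2.560 eV

Localizing a particle requires giving it sufficient momentum uncertainty:

1. From uncertainty principle: Δp ≥ ℏ/(2Δx)
   Δp_min = (1.055e-34 J·s) / (2 × 6.100e-11 m)
   Δp_min = 8.644e-25 kg·m/s

2. This momentum uncertainty corresponds to kinetic energy:
   KE ≈ (Δp)²/(2m) = (8.644e-25)²/(2 × 9.109e-31 kg)
   KE = 4.101e-19 J = 2.560 eV

Tighter localization requires more energy.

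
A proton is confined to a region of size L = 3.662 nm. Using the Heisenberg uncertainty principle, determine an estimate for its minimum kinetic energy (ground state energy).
386.828 neV

Using the uncertainty principle to estimate ground state energy:

1. The position uncertainty is approximately the confinement size:
   Δx ≈ L = 3.662e-09 m

2. From ΔxΔp ≥ ℏ/2, the minimum momentum uncertainty is:
   Δp ≈ ℏ/(2L) = 1.440e-26 kg·m/s

3. The kinetic energy is approximately:
   KE ≈ (Δp)²/(2m) = (1.440e-26)²/(2 × 1.673e-27 kg)
   KE ≈ 6.198e-26 J = 386.828 neV

This is an order-of-magnitude estimate of the ground state energy.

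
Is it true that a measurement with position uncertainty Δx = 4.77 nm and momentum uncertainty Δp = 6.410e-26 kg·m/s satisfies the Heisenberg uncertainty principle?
Yes, it satisfies the uncertainty principle.

Calculate the product ΔxΔp:
ΔxΔp = (4.770e-09 m) × (6.410e-26 kg·m/s)
ΔxΔp = 3.058e-34 J·s

Compare to the minimum allowed value ℏ/2:
ℏ/2 = 5.273e-35 J·s

Since ΔxΔp = 3.058e-34 J·s ≥ 5.273e-35 J·s = ℏ/2,
the measurement satisfies the uncertainty principle.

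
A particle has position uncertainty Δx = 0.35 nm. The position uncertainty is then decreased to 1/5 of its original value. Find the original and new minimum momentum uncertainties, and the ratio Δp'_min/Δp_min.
Original Δp_min = 1.507 × 10^-25 kg·m/s; new Δp'_min = 7.533 × 10^-25 kg·m/s; ratio Δp'_min/Δp_min = 5.

From the uncertainty principle ΔxΔp ≥ ℏ/2, the minimum momentum uncertainty is Δp_min = ℏ/(2Δx).

Original (Δx = 0.35 nm = 3.500e-10 m):
Δp_min = (1.055e-34 J·s)/(2 × 3.500e-10 m) = 1.507e-25 kg·m/s

When Δx → (1/5)Δx:
Δp'_min = ℏ/(2 × (1/5)Δx) = 5 × ℏ/(2Δx) = 5 × Δp_min
Δp'_min = 5 × 1.507e-25 kg·m/s = 7.533e-25 kg·m/s

Since Δp_min ∝ 1/Δx, when Δx is decreased to 1/5 of its original value, Δp_min increases to 5 times its original value.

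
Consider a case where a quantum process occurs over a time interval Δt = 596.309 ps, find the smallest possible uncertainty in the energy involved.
551.905 neV

Using the energy-time uncertainty principle:
ΔEΔt ≥ ℏ/2

The minimum uncertainty in energy is:
ΔE_min = ℏ/(2Δt)
ΔE_min = (1.055e-34 J·s) / (2 × 5.963e-10 s)
ΔE_min = 8.842e-26 J = 551.905 neV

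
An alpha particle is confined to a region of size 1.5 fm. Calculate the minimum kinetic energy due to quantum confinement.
580.359 keV

Using the uncertainty principle:

1. Position uncertainty: Δx ≈ 1.500e-15 m
2. Minimum momentum uncertainty: Δp = ℏ/(2Δx) = 3.515e-20 kg·m/s
3. Minimum kinetic energy:
   KE = (Δp)²/(2m) = (3.515e-20)²/(2 × 6.645e-27 kg)
   KE = 9.298e-14 J = 580.359 keV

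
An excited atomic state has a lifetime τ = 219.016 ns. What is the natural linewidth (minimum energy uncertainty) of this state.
1.503 neV

Using the energy-time uncertainty principle:
ΔEΔt ≥ ℏ/2

The lifetime τ represents the time uncertainty Δt.
The natural linewidth (minimum energy uncertainty) is:

ΔE = ℏ/(2τ)
ΔE = (1.055e-34 J·s) / (2 × 2.190e-07 s)
ΔE = 2.408e-28 J = 1.503 neV

This natural linewidth limits the precision of spectroscopic measurements.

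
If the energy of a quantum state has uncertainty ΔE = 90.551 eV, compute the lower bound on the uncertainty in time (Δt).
3.634 as

Using the energy-time uncertainty principle:
ΔEΔt ≥ ℏ/2

The minimum uncertainty in time is:
Δt_min = ℏ/(2ΔE)
Δt_min = (1.055e-34 J·s) / (2 × 1.451e-17 J)
Δt_min = 3.634e-18 s = 3.634 as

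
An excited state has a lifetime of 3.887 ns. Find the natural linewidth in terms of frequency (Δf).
20.473 MHz

Using the energy-time uncertainty principle and E = hf:
ΔEΔt ≥ ℏ/2
hΔf·Δt ≥ ℏ/2

The minimum frequency uncertainty is:
Δf = ℏ/(2hτ) = 1/(4πτ)
Δf = 1/(4π × 3.887e-09 s)
Δf = 2.047e+07 Hz = 20.473 MHz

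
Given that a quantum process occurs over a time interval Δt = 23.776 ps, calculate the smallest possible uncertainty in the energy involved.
13.842 μeV

Using the energy-time uncertainty principle:
ΔEΔt ≥ ℏ/2

The minimum uncertainty in energy is:
ΔE_min = ℏ/(2Δt)
ΔE_min = (1.055e-34 J·s) / (2 × 2.378e-11 s)
ΔE_min = 2.218e-24 J = 13.842 μeV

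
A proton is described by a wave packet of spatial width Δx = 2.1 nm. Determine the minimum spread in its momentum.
2.511 × 10^-26 kg·m/s

For a wave packet, the spatial width Δx and momentum spread Δp are related by the uncertainty principle:
ΔxΔp ≥ ℏ/2

The minimum momentum spread is:
Δp_min = ℏ/(2Δx)
Δp_min = (1.055e-34 J·s) / (2 × 2.100e-09 m)
Δp_min = 2.511e-26 kg·m/s

A wave packet cannot have both a well-defined position and well-defined momentum.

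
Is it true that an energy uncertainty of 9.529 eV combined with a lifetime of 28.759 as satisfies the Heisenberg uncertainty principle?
No, it violates the uncertainty relation.

Calculate the product ΔEΔt:
ΔE = 9.529 eV = 1.527e-18 J
ΔEΔt = (1.527e-18 J) × (2.876e-17 s)
ΔEΔt = 4.391e-35 J·s

Compare to the minimum allowed value ℏ/2:
ℏ/2 = 5.273e-35 J·s

Since ΔEΔt = 4.391e-35 J·s < 5.273e-35 J·s = ℏ/2,
this violates the uncertainty relation.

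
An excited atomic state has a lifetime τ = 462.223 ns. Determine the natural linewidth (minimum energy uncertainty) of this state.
712.007 peV

Using the energy-time uncertainty principle:
ΔEΔt ≥ ℏ/2

The lifetime τ represents the time uncertainty Δt.
The natural linewidth (minimum energy uncertainty) is:

ΔE = ℏ/(2τ)
ΔE = (1.055e-34 J·s) / (2 × 4.622e-07 s)
ΔE = 1.141e-28 J = 712.007 peV

This natural linewidth limits the precision of spectroscopic measurements.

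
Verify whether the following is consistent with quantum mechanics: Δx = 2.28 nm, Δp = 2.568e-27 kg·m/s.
No, it violates the uncertainty principle (impossible measurement).

Calculate the product ΔxΔp:
ΔxΔp = (2.280e-09 m) × (2.568e-27 kg·m/s)
ΔxΔp = 5.855e-36 J·s

Compare to the minimum allowed value ℏ/2:
ℏ/2 = 5.273e-35 J·s

Since ΔxΔp = 5.855e-36 J·s < 5.273e-35 J·s = ℏ/2,
the measurement violates the uncertainty principle.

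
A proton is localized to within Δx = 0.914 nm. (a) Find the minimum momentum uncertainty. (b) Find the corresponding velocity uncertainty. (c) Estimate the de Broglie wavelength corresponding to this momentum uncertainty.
(a) Δp_min = 5.769 × 10^-26 kg·m/s
(b) Δv_min = 34.491 m/s
(c) λ_dB = 11.486 nm

Step-by-step:

(a) From the uncertainty principle:
Δp_min = ℏ/(2Δx) = (1.055e-34 J·s)/(2 × 9.140e-10 m) = 5.769e-26 kg·m/s

(b) The velocity uncertainty:
Δv = Δp/m = (5.769e-26 kg·m/s)/(1.673e-27 kg) = 3.449e+01 m/s = 34.491 m/s

(c) The de Broglie wavelength for this momentum:
λ = h/p = (6.626e-34 J·s)/(5.769e-26 kg·m/s) = 1.149e-08 m = 11.486 nm

Note: The de Broglie wavelength is comparable to the localization size, as expected from wave-particle duality.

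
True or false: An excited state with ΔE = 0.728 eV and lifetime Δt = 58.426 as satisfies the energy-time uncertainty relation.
No, it violates the uncertainty relation.

Calculate the product ΔEΔt:
ΔE = 0.728 eV = 1.166e-19 J
ΔEΔt = (1.166e-19 J) × (5.843e-17 s)
ΔEΔt = 6.815e-36 J·s

Compare to the minimum allowed value ℏ/2:
ℏ/2 = 5.273e-35 J·s

Since ΔEΔt = 6.815e-36 J·s < 5.273e-35 J·s = ℏ/2,
this violates the uncertainty relation.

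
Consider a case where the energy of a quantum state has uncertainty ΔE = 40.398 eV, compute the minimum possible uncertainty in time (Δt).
8.147 as

Using the energy-time uncertainty principle:
ΔEΔt ≥ ℏ/2

The minimum uncertainty in time is:
Δt_min = ℏ/(2ΔE)
Δt_min = (1.055e-34 J·s) / (2 × 6.472e-18 J)
Δt_min = 8.147e-18 s = 8.147 as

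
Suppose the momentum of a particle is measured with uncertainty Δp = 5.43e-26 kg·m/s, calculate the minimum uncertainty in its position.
971.061 pm

Using the Heisenberg uncertainty principle:
ΔxΔp ≥ ℏ/2

The minimum uncertainty in position is:
Δx_min = ℏ/(2Δp)
Δx_min = (1.055e-34 J·s) / (2 × 5.430e-26 kg·m/s)
Δx_min = 9.711e-10 m = 971.061 pm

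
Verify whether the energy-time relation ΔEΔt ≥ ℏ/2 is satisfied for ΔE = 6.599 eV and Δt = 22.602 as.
No, it violates the uncertainty relation.

Calculate the product ΔEΔt:
ΔE = 6.599 eV = 1.057e-18 J
ΔEΔt = (1.057e-18 J) × (2.260e-17 s)
ΔEΔt = 2.390e-35 J·s

Compare to the minimum allowed value ℏ/2:
ℏ/2 = 5.273e-35 J·s

Since ΔEΔt = 2.390e-35 J·s < 5.273e-35 J·s = ℏ/2,
this violates the uncertainty relation.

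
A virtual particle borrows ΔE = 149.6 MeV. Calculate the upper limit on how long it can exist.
2.200 ys

Using the energy-time uncertainty principle:
ΔEΔt ≥ ℏ/2

For a virtual particle borrowing energy ΔE, the maximum lifetime is:
Δt_max = ℏ/(2ΔE)

Converting energy:
ΔE = 149.6 MeV = 2.397e-11 J

Δt_max = (1.055e-34 J·s) / (2 × 2.397e-11 J)
Δt_max = 2.200e-24 s = 2.200 ys

Virtual particles with higher borrowed energy exist for shorter times.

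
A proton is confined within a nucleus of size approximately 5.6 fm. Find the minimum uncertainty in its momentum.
9.416 × 10^-21 kg·m/s

Using the Heisenberg uncertainty principle:
ΔxΔp ≥ ℏ/2

With Δx ≈ L = 5.600e-15 m (the confinement size):
Δp_min = ℏ/(2Δx)
Δp_min = (1.055e-34 J·s) / (2 × 5.600e-15 m)
Δp_min = 9.416e-21 kg·m/s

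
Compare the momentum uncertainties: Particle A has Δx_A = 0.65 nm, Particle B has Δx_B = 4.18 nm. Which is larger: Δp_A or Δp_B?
Particle A has the larger minimum momentum uncertainty, by a factor of 6.43.

For each particle, the minimum momentum uncertainty is Δp_min = ℏ/(2Δx):

Particle A: Δp_A = ℏ/(2×6.500e-10 m) = 8.112e-26 kg·m/s
Particle B: Δp_B = ℏ/(2×4.180e-09 m) = 1.261e-26 kg·m/s

Ratio: Δp_A/Δp_B = 6.43

Since Δp_min ∝ 1/Δx, the particle with smaller position uncertainty (A) has larger momentum uncertainty.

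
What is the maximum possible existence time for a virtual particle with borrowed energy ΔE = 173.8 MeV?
1.894 ys

Using the energy-time uncertainty principle:
ΔEΔt ≥ ℏ/2

For a virtual particle borrowing energy ΔE, the maximum lifetime is:
Δt_max = ℏ/(2ΔE)

Converting energy:
ΔE = 173.8 MeV = 2.785e-11 J

Δt_max = (1.055e-34 J·s) / (2 × 2.785e-11 J)
Δt_max = 1.894e-24 s = 1.894 ys

Virtual particles with higher borrowed energy exist for shorter times.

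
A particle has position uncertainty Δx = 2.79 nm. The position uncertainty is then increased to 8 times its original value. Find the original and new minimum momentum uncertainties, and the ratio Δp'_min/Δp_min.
Original Δp_min = 1.890 × 10^-26 kg·m/s; new Δp'_min = 2.362 × 10^-27 kg·m/s; ratio Δp'_min/Δp_min = 1/8.

From the uncertainty principle ΔxΔp ≥ ℏ/2, the minimum momentum uncertainty is Δp_min = ℏ/(2Δx).

Original (Δx = 2.79 nm = 2.790e-09 m):
Δp_min = (1.055e-34 J·s)/(2 × 2.790e-09 m) = 1.890e-26 kg·m/s

When Δx → 8Δx:
Δp'_min = ℏ/(2 × 8Δx) = (1/8) × ℏ/(2Δx) = (1/8) × Δp_min
Δp'_min = 1/8 × 1.890e-26 kg·m/s = 2.362e-27 kg·m/s

Since Δp_min ∝ 1/Δx, when Δx is increased to 8 times its original value, Δp_min decreases to 1/8 of its original value.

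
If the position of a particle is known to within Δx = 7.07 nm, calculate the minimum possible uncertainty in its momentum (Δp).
7.458 × 10^-27 kg·m/s

Using the Heisenberg uncertainty principle:
ΔxΔp ≥ ℏ/2

The minimum uncertainty in momentum is:
Δp_min = ℏ/(2Δx)
Δp_min = (1.055e-34 J·s) / (2 × 7.070e-09 m)
Δp_min = 7.458e-27 kg·m/s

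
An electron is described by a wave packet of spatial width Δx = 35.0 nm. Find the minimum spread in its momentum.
1.507 × 10^-27 kg·m/s

For a wave packet, the spatial width Δx and momentum spread Δp are related by the uncertainty principle:
ΔxΔp ≥ ℏ/2

The minimum momentum spread is:
Δp_min = ℏ/(2Δx)
Δp_min = (1.055e-34 J·s) / (2 × 3.500e-08 m)
Δp_min = 1.507e-27 kg·m/s

A wave packet cannot have both a well-defined position and well-defined momentum.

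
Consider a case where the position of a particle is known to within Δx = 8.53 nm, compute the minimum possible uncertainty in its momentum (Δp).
6.182 × 10^-27 kg·m/s

Using the Heisenberg uncertainty principle:
ΔxΔp ≥ ℏ/2

The minimum uncertainty in momentum is:
Δp_min = ℏ/(2Δx)
Δp_min = (1.055e-34 J·s) / (2 × 8.530e-09 m)
Δp_min = 6.182e-27 kg·m/s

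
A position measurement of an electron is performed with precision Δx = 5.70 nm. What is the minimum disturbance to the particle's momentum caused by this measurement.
9.251 × 10^-27 kg·m/s

The uncertainty principle implies that measuring position disturbs momentum:
ΔxΔp ≥ ℏ/2

When we measure position with precision Δx, we necessarily introduce a momentum uncertainty:
Δp ≥ ℏ/(2Δx)
Δp_min = (1.055e-34 J·s) / (2 × 5.700e-09 m)
Δp_min = 9.251e-27 kg·m/s

The more precisely we measure position, the greater the momentum disturbance.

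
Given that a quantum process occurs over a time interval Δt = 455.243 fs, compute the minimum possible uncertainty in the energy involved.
722.924 μeV

Using the energy-time uncertainty principle:
ΔEΔt ≥ ℏ/2

The minimum uncertainty in energy is:
ΔE_min = ℏ/(2Δt)
ΔE_min = (1.055e-34 J·s) / (2 × 4.552e-13 s)
ΔE_min = 1.158e-22 J = 722.924 μeV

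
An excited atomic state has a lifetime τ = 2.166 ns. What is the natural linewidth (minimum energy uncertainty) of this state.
151.942 neV

Using the energy-time uncertainty principle:
ΔEΔt ≥ ℏ/2

The lifetime τ represents the time uncertainty Δt.
The natural linewidth (minimum energy uncertainty) is:

ΔE = ℏ/(2τ)
ΔE = (1.055e-34 J·s) / (2 × 2.166e-09 s)
ΔE = 2.434e-26 J = 151.942 neV

This natural linewidth limits the precision of spectroscopic measurements.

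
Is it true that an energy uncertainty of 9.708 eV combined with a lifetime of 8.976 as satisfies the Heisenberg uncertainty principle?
No, it violates the uncertainty relation.

Calculate the product ΔEΔt:
ΔE = 9.708 eV = 1.555e-18 J
ΔEΔt = (1.555e-18 J) × (8.976e-18 s)
ΔEΔt = 1.396e-35 J·s

Compare to the minimum allowed value ℏ/2:
ℏ/2 = 5.273e-35 J·s

Since ΔEΔt = 1.396e-35 J·s < 5.273e-35 J·s = ℏ/2,
this violates the uncertainty relation.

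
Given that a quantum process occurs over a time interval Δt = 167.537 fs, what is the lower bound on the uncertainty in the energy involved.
1.964 meV

Using the energy-time uncertainty principle:
ΔEΔt ≥ ℏ/2

The minimum uncertainty in energy is:
ΔE_min = ℏ/(2Δt)
ΔE_min = (1.055e-34 J·s) / (2 × 1.675e-13 s)
ΔE_min = 3.147e-22 J = 1.964 meV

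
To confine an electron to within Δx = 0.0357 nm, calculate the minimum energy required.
7.474 eV

Localizing a particle requires giving it sufficient momentum uncertainty:

1. From uncertainty principle: Δp ≥ ℏ/(2Δx)
   Δp_min = (1.055e-34 J·s) / (2 × 3.570e-11 m)
   Δp_min = 1.477e-24 kg·m/s

2. This momentum uncertainty corresponds to kinetic energy:
   KE ≈ (Δp)²/(2m) = (1.477e-24)²/(2 × 9.109e-31 kg)
   KE = 1.197e-18 J = 7.474 eV

Tighter localization requires more energy.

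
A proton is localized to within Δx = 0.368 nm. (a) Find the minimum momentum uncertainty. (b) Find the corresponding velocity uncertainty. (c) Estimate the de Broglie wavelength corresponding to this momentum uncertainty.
(a) Δp_min = 1.433 × 10^-25 kg·m/s
(b) Δv_min = 85.664 m/s
(c) λ_dB = 4.624 nm

Step-by-step:

(a) From the uncertainty principle:
Δp_min = ℏ/(2Δx) = (1.055e-34 J·s)/(2 × 3.680e-10 m) = 1.433e-25 kg·m/s

(b) The velocity uncertainty:
Δv = Δp/m = (1.433e-25 kg·m/s)/(1.673e-27 kg) = 8.566e+01 m/s = 85.664 m/s

(c) The de Broglie wavelength for this momentum:
λ = h/p = (6.626e-34 J·s)/(1.433e-25 kg·m/s) = 4.624e-09 m = 4.624 nm

Note: The de Broglie wavelength is comparable to the localization size, as expected from wave-particle duality.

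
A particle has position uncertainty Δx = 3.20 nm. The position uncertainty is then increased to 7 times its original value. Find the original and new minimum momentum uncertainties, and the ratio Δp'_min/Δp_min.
Original Δp_min = 1.648 × 10^-26 kg·m/s; new Δp'_min = 2.354 × 10^-27 kg·m/s; ratio Δp'_min/Δp_min = 1/7.

From the uncertainty principle ΔxΔp ≥ ℏ/2, the minimum momentum uncertainty is Δp_min = ℏ/(2Δx).

Original (Δx = 3.20 nm = 3.200e-09 m):
Δp_min = (1.055e-34 J·s)/(2 × 3.200e-09 m) = 1.648e-26 kg·m/s

When Δx → 7Δx:
Δp'_min = ℏ/(2 × 7Δx) = (1/7) × ℏ/(2Δx) = (1/7) × Δp_min
Δp'_min = 1/7 × 1.648e-26 kg·m/s = 2.354e-27 kg·m/s

Since Δp_min ∝ 1/Δx, when Δx is increased to 7 times its original value, Δp_min decreases to 1/7 of its original value.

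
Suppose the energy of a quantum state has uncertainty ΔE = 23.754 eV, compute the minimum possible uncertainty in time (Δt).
13.855 as

Using the energy-time uncertainty principle:
ΔEΔt ≥ ℏ/2

The minimum uncertainty in time is:
Δt_min = ℏ/(2ΔE)
Δt_min = (1.055e-34 J·s) / (2 × 3.806e-18 J)
Δt_min = 1.385e-17 s = 13.855 as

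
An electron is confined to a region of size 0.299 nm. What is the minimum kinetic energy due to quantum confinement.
106.542 meV

Using the uncertainty principle:

1. Position uncertainty: Δx ≈ 2.990e-10 m
2. Minimum momentum uncertainty: Δp = ℏ/(2Δx) = 1.763e-25 kg·m/s
3. Minimum kinetic energy:
   KE = (Δp)²/(2m) = (1.763e-25)²/(2 × 9.109e-31 kg)
   KE = 1.707e-20 J = 106.542 meV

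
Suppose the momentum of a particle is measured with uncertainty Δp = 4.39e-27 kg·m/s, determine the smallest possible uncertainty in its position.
12.011 nm

Using the Heisenberg uncertainty principle:
ΔxΔp ≥ ℏ/2

The minimum uncertainty in position is:
Δx_min = ℏ/(2Δp)
Δx_min = (1.055e-34 J·s) / (2 × 4.390e-27 kg·m/s)
Δx_min = 1.201e-08 m = 12.011 nm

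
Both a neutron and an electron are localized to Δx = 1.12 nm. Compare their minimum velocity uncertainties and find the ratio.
The electron has the larger minimum velocity uncertainty, by a ratio of 1838.7.

For both particles, Δp_min = ℏ/(2Δx) = 4.708e-26 kg·m/s (same for both).

The velocity uncertainty is Δv = Δp/m:
- neutron: Δv = 4.708e-26 / 1.675e-27 = 2.811e+01 m/s = 28.108 m/s
- electron: Δv = 4.708e-26 / 9.109e-31 = 5.168e+04 m/s = 51.682 km/s

Ratio: 5.168e+04 / 2.811e+01 = 1838.7

The lighter particle has larger velocity uncertainty because Δv ∝ 1/m.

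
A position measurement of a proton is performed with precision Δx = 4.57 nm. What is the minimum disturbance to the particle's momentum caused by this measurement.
1.154 × 10^-26 kg·m/s

The uncertainty principle implies that measuring position disturbs momentum:
ΔxΔp ≥ ℏ/2

When we measure position with precision Δx, we necessarily introduce a momentum uncertainty:
Δp ≥ ℏ/(2Δx)
Δp_min = (1.055e-34 J·s) / (2 × 4.570e-09 m)
Δp_min = 1.154e-26 kg·m/s

The more precisely we measure position, the greater the momentum disturbance.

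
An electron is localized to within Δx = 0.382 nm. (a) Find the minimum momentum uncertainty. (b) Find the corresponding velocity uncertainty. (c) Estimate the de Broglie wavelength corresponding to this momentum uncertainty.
(a) Δp_min = 1.380 × 10^-25 kg·m/s
(b) Δv_min = 151.528 km/s
(c) λ_dB = 4.800 nm

Step-by-step:

(a) From the uncertainty principle:
Δp_min = ℏ/(2Δx) = (1.055e-34 J·s)/(2 × 3.820e-10 m) = 1.380e-25 kg·m/s

(b) The velocity uncertainty:
Δv = Δp/m = (1.380e-25 kg·m/s)/(9.109e-31 kg) = 1.515e+05 m/s = 151.528 km/s

(c) The de Broglie wavelength for this momentum:
λ = h/p = (6.626e-34 J·s)/(1.380e-25 kg·m/s) = 4.800e-09 m = 4.800 nm

Note: The de Broglie wavelength is comparable to the localization size, as expected from wave-particle duality.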